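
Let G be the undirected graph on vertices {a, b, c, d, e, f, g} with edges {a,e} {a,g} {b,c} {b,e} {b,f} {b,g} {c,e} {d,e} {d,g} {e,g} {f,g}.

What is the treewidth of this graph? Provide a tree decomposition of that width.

Every bag has size at most 3, so the width is 3 − 1 = 2 and tw(G) ≤ 2. For the lower bound, the 3 vertices {d, e, g} are pairwise adjacent, and any tree decomposition puts a clique entirely inside one bag — forcing width ≥ 2. Combining the bounds, tw(G) = 2.

Treewidth 2.
Bags: B1 = {d, e, g}  B2 = {b, e, g}  B3 = {b, c, e}  B4 = {b, f, g}  B5 = {a, e, g}
Tree: B1–B2, B2–B3, B2–B4, B2–B5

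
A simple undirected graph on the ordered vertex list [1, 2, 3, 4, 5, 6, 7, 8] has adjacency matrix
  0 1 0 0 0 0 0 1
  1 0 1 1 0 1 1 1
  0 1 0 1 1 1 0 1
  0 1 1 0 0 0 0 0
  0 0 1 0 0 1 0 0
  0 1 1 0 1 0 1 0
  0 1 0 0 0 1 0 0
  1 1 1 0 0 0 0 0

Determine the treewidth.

2

A width-2 tree decomposition is:
Bags: B1 = {2, 6, 7}  B2 = {2, 3, 6}  B3 = {2, 3, 8}  B4 = {2, 3, 4}  B5 = {3, 5, 6}  B6 = {1, 2, 8}
Tree: B1–B2, B2–B3, B2–B4, B2–B5, B3–B6
Every bag has size at most 3, so the width is 3 − 1 = 2 and tw(G) ≤ 2. For the lower bound, the 3 vertices {1, 2, 8} are pairwise adjacent, and any tree decomposition puts a clique entirely inside one bag — forcing width ≥ 2. Therefore the treewidth is 2.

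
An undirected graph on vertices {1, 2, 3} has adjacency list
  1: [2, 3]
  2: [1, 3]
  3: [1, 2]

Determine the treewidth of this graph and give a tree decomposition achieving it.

A single bag containing all 3 vertices is trivially a valid decomposition of width 2. On the other hand G contains the 3-clique {1, 2, 3}. A clique must lie in a single bag of any decomposition, so no decomposition can have width below 2. Combining the bounds, tw(G) = 2.

Treewidth 2.
One optimal decomposition is:
Bags: B1 = {1, 2, 3}
Tree: (single bag)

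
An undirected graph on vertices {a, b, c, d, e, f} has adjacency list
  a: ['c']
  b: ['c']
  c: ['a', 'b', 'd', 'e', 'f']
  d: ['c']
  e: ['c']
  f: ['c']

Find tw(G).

1

A width-1 tree decomposition is:
Bags: B1 = {a, c}  B2 = {c, f}  B3 = {c, e}  B4 = {b, c}  B5 = {c, d}
Tree: B1–B2, B1–B3, B1–B4, B1–B5
The largest bag has 2 vertices, giving width 1; this decomposition certifies tw(G) ≤ 1. G has an edge, so its treewidth is at least 1. Therefore the treewidth is 1.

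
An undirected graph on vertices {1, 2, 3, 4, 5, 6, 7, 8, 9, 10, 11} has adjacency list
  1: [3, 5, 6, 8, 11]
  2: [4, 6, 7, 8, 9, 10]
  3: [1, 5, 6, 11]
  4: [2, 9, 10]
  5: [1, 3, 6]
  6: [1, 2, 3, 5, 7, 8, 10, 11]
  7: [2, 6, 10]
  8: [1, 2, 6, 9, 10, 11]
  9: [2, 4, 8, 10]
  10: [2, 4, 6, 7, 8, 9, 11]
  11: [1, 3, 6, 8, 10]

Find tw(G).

A width-3 tree decomposition is:
Bags: B1 = {1, 3, 6, 11}  B2 = {1, 3, 5, 6}  B3 = {1, 6, 8, 11}  B4 = {6, 8, 10, 11}  B5 = {2, 6, 8, 10}  B6 = {2, 8, 9, 10}  B7 = {2, 4, 9, 10}  B8 = {2, 6, 7, 10}
Tree: B1–B2, B1–B3, B3–B4, B4–B5, B5–B6, B6–B7, B5–B8
The largest bag has 4 vertices, giving width 3; this decomposition certifies tw(G) ≤ 3. For the lower bound, the 4 vertices {2, 8, 9, 10} are pairwise adjacent, and any tree decomposition puts a clique entirely inside one bag — forcing width ≥ 3. Therefore the treewidth is 3.

3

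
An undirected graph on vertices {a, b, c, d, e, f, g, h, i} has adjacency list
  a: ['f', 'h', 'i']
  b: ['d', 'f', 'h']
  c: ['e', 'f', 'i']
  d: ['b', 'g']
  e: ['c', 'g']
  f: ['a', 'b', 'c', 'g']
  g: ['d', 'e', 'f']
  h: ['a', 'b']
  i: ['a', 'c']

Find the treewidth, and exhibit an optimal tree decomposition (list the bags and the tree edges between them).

The largest bag has 4 vertices, giving width 3; this decomposition certifies tw(G) ≤ 3. For the lower bound: the 4 vertex sets {a,h,i}, {b}, {f}, {c,d,e,g} are disjoint, each induces a connected subgraph, and every pair is joined by at least one edge of G. Contracting each set to a single vertex therefore yields K_{4} as a minor, and since treewidth is minor-monotone, tw(G) ≥ tw(K_{4}) = 3. Combining the bounds, tw(G) = 3.

Treewidth 3.
One optimal decomposition is:
Bags: B1 = {a, b, h, i}  B2 = {a, b, f, i}  B3 = {b, c, f, i}  B4 = {b, c, d, f}  B5 = {c, d, f, g}  B6 = {c, d, e, g}
Tree: B1–B2, B2–B3, B3–B4, B4–B5, B5–B6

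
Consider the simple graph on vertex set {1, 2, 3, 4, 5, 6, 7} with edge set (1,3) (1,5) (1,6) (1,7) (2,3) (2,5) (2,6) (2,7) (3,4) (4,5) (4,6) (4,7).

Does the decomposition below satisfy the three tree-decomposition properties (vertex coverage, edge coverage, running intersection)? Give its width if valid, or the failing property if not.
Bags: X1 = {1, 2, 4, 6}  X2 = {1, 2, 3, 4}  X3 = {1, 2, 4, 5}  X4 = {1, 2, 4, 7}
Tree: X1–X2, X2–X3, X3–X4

Yes; width 3.

Vertex coverage: the bags together contain {1, 2, 3, 4, 5, 6, 7}, the full vertex set. Edge coverage: each edge of G has both endpoints in at least one bag. Running intersection: for every vertex, the bags containing it form a connected subtree. All three properties hold, so this is a valid tree decomposition of width max|bag| − 1 = 3, and hence tw(G) ≤ 3.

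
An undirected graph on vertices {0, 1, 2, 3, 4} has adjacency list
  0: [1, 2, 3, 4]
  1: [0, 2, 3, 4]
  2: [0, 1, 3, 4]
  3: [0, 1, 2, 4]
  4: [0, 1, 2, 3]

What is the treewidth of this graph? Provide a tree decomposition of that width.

Treewidth 4.
One optimal decomposition is:
Bags: B1 = {0, 1, 2, 3, 4}
Tree: (single bag)

A single bag containing all 5 vertices is trivially a valid decomposition of width 4. On the other hand G contains the 5-clique {0, 1, 2, 3, 4}. A clique must lie in a single bag of any decomposition, so no decomposition can have width below 4. The upper and lower bounds meet at 4, so that is the treewidth.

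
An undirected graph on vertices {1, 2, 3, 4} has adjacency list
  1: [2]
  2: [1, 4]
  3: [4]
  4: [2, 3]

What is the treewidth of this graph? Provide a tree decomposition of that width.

Treewidth 1.
Bags: B1 = {1, 2}  B2 = {2, 4}  B3 = {3, 4}
Tree: B1–B2, B2–B3

Each bag holds 2 vertices, so the decomposition has width 1, which upper-bounds the treewidth. Since G has at least one edge (e.g. 1–2), it is not an edgeless graph, so tw(G) ≥ 1. Hence tw(G) = 1 exactly.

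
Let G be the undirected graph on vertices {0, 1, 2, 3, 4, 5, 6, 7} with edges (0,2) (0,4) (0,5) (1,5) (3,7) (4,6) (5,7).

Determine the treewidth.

1

A width-1 tree decomposition is:
Bags: B1 = {5, 7}  B2 = {0, 5}  B3 = {0, 2}  B4 = {0, 4}  B5 = {1, 5}  B6 = {3, 7}  B7 = {4, 6}
Tree: B1–B2, B2–B3, B2–B4, B1–B5, B1–B6, B4–B7
Every bag has size at most 2, so the width is 2 − 1 = 1 and tw(G) ≤ 1. G has an edge, so its treewidth is at least 1. The upper and lower bounds meet at 1, so that is the treewidth.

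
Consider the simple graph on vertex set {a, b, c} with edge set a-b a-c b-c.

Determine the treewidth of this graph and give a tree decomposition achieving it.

Treewidth 2.
One optimal decomposition is:
Bags: B1 = {a, b, c}
Tree: (single bag)

With just one bag of size 3, the width is 3 − 1 = 2, so tw(G) ≤ 2. Conversely, {a, b, c} is a clique of size 3, and the vertices of any clique must share a bag in every tree decomposition; so some bag has ≥ 3 vertices and tw(G) ≥ 2. The upper and lower bounds meet at 2, so that is the treewidth.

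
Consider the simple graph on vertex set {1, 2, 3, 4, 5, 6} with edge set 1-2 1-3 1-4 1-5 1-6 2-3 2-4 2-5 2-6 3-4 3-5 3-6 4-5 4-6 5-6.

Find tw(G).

A width-5 tree decomposition is:
Bags: B1 = {1, 2, 3, 4, 5, 6}
Tree: (single bag)
With just one bag of size 6, the width is 6 − 1 = 5, so tw(G) ≤ 5. For the lower bound, the 6 vertices {1, 2, 3, 4, 5, 6} are pairwise adjacent, and any tree decomposition puts a clique entirely inside one bag — forcing width ≥ 5. The upper and lower bounds meet at 5, so that is the treewidth.

5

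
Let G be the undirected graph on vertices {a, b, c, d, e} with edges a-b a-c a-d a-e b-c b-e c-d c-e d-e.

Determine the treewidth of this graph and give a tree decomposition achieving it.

Treewidth 3.
Bags: B1 = {a, c, d, e}  B2 = {a, b, c, e}
Tree: B1–B2

Each bag holds 4 vertices, so the decomposition has width 3, which upper-bounds the treewidth. Conversely, {a, c, d, e} is a clique of size 4, and the vertices of any clique must share a bag in every tree decomposition; so some bag has ≥ 4 vertices and tw(G) ≥ 3. Therefore the treewidth is 3.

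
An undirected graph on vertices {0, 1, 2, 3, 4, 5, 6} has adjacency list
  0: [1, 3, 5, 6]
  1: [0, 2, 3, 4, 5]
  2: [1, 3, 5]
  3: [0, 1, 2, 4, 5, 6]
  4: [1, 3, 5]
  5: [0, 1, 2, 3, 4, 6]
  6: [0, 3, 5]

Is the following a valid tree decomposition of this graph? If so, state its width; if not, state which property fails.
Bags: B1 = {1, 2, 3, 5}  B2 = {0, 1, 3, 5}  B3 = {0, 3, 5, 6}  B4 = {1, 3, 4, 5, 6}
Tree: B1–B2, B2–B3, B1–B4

No — bags containing vertex 6 are not connected in the tree.

A tree decomposition must satisfy three properties: every vertex lies in some bag; for every edge, both endpoints lie together in some bag; and for every vertex, the bags containing it form a connected subtree. Here bags containing vertex 6 are not connected in the tree, so the decomposition is invalid.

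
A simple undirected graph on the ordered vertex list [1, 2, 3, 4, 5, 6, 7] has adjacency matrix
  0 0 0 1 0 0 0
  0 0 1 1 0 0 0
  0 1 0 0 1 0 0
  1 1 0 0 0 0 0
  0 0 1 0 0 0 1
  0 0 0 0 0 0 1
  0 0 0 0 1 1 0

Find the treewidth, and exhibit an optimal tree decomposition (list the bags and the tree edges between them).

The largest bag has 2 vertices, giving width 1; this decomposition certifies tw(G) ≤ 1. Any graph with an edge has treewidth ≥ 1, and G has the edge 6–7. Combining the bounds, tw(G) = 1.

Treewidth 1.
One optimal decomposition is:
Bags: B1 = {6, 7}  B2 = {5, 7}  B3 = {3, 5}  B4 = {2, 3}  B5 = {2, 4}  B6 = {1, 4}
Tree: B1–B2, B2–B3, B3–B4, B4–B5, B5–B6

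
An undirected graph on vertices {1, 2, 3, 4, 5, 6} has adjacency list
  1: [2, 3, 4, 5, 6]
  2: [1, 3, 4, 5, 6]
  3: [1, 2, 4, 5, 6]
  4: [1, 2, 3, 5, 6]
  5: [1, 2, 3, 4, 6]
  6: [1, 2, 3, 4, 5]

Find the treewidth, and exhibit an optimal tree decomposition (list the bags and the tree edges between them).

Treewidth 5.
One optimal decomposition is:
Bags: B1 = {1, 2, 3, 4, 5, 6}
Tree: (single bag)

With just one bag of size 6, the width is 6 − 1 = 5, so tw(G) ≤ 5. On the other hand G contains the 6-clique {1, 2, 3, 4, 5, 6}. A clique must lie in a single bag of any decomposition, so no decomposition can have width below 5. Therefore the treewidth is 5.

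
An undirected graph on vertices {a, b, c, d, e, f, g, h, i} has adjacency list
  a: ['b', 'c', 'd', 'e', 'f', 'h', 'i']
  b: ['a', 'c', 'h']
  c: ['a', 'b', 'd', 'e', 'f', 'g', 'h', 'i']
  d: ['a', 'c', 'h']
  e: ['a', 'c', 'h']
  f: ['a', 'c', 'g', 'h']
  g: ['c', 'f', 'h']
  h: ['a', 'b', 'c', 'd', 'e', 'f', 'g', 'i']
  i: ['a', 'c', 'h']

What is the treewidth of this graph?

3

A width-3 tree decomposition is:
Bags: B1 = {a, c, h, i}  B2 = {a, c, d, h}  B3 = {a, c, f, h}  B4 = {a, b, c, h}  B5 = {c, f, g, h}  B6 = {a, c, e, h}
Tree: B1–B2, B2–B3, B2–B4, B3–B5, B1–B6
Every bag has size at most 4, so the width is 4 − 1 = 3 and tw(G) ≤ 3. For the lower bound, the 4 vertices {c, f, g, h} are pairwise adjacent, and any tree decomposition puts a clique entirely inside one bag — forcing width ≥ 3. The upper and lower bounds meet at 3, so that is the treewidth.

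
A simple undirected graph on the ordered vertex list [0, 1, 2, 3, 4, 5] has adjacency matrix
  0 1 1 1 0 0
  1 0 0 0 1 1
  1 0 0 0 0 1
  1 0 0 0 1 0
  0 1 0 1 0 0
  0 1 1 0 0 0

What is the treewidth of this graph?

2

A width-2 tree decomposition is:
Bags: B1 = {0, 2, 5}  B2 = {0, 1, 5}  B3 = {0, 1, 3}  B4 = {1, 3, 4}
Tree: B1–B2, B2–B3, B3–B4
Every bag has size at most 3, so the width is 3 − 1 = 2 and tw(G) ≤ 2. Since 2–5–1–0–2 is a cycle in G, G is not acyclic. Forests are exactly the graphs of treewidth ≤ 1, so tw(G) ≥ 2. Hence tw(G) = 2 exactly.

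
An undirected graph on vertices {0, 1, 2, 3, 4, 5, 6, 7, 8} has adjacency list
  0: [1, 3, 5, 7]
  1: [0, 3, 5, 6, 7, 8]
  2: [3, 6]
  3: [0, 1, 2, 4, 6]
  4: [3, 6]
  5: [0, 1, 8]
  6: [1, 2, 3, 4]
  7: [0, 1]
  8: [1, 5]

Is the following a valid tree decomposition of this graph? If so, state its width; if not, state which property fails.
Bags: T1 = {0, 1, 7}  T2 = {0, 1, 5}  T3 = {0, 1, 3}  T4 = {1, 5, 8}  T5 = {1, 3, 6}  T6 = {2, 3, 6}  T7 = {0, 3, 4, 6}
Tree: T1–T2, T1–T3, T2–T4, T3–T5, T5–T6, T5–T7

No — bags containing vertex 0 are not connected in the tree.

A tree decomposition must satisfy three properties: every vertex lies in some bag; for every edge, both endpoints lie together in some bag; and for every vertex, the bags containing it form a connected subtree. Here bags containing vertex 0 are not connected in the tree, so the decomposition is invalid.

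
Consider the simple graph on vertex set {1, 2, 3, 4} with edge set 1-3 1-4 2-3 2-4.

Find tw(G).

2

A width-2 tree decomposition is:
Bags: B1 = {1, 3, 4}  B2 = {2, 3, 4}
Tree: B1–B2
Every bag has size at most 3, so the width is 3 − 1 = 2 and tw(G) ≤ 2. For the lower bound, G contains the cycle 4–1–3–2–4, so G is not a forest; only forests have treewidth ≤ 1, hence tw(G) ≥ 2. The upper and lower bounds meet at 2, so that is the treewidth.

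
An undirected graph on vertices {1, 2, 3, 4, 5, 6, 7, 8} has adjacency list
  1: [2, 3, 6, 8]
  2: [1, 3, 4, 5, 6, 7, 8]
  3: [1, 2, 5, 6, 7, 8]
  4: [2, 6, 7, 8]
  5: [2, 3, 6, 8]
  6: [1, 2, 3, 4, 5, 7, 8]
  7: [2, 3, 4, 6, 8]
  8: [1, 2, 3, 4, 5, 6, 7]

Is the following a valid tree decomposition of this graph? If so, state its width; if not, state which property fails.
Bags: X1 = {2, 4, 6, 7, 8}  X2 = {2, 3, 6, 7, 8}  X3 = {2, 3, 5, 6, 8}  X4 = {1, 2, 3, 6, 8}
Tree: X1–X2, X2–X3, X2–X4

Checking the three conditions: (i) the bags cover all of {1, 2, 3, 4, 5, 6, 7, 8}; (ii) for each edge, some bag contains both endpoints; (iii) the bags containing any fixed vertex form a subtree. All hold, so the decomposition is valid with width 5 − 1 = 4.

Yes; width 4.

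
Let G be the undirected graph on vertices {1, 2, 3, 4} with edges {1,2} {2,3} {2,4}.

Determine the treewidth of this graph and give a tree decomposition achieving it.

Treewidth 1.
One optimal decomposition is:
Bags: B1 = {1, 2}  B2 = {2, 4}  B3 = {2, 3}
Tree: B1–B2, B2–B3

The largest bag has 2 vertices, giving width 1; this decomposition certifies tw(G) ≤ 1. Since G has at least one edge (e.g. 1–2), it is not an edgeless graph, so tw(G) ≥ 1. Therefore the treewidth is 1.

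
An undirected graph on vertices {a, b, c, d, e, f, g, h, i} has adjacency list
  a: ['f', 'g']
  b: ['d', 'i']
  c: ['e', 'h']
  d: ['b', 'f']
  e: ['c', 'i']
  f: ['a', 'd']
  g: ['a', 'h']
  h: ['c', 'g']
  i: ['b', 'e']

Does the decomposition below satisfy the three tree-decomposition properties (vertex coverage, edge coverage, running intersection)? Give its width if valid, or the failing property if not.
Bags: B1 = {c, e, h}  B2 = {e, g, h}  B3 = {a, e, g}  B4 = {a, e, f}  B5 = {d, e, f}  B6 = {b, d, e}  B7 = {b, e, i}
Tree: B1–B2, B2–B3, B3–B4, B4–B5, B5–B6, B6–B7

Yes; width 2.

Every vertex of G appears in some bag (union = {a, b, c, d, e, f, g, h, i}); every edge is covered by a bag; and for each vertex v the set of bags containing v is connected in the bag tree. The decomposition is therefore valid. The largest bag has 3 vertices, so the width is 2.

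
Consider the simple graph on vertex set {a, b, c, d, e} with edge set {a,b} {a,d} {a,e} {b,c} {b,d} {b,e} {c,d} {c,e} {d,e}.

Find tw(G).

3

A width-3 tree decomposition is:
Bags: B1 = {a, b, d, e}  B2 = {b, c, d, e}
Tree: B1–B2
Every bag has size at most 4, so the width is 4 − 1 = 3 and tw(G) ≤ 3. On the other hand G contains the 4-clique {b, c, d, e}. A clique must lie in a single bag of any decomposition, so no decomposition can have width below 3. Hence tw(G) = 3 exactly.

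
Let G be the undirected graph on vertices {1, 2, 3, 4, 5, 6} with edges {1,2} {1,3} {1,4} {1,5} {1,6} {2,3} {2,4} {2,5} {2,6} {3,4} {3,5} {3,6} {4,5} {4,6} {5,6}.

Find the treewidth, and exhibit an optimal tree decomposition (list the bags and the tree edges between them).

Treewidth 5.
One such decomposition:
Bags: B1 = {1, 2, 3, 4, 5, 6}
Tree: (single bag)

With just one bag of size 6, the width is 6 − 1 = 5, so tw(G) ≤ 5. Conversely, {1, 2, 3, 4, 5, 6} is a clique of size 6, and the vertices of any clique must share a bag in every tree decomposition; so some bag has ≥ 6 vertices and tw(G) ≥ 5. Hence tw(G) = 5 exactly.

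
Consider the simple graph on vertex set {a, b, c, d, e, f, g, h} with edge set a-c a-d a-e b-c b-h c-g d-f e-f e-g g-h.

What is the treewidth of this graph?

A width-2 tree decomposition is:
Bags: B1 = {d, e, f}  B2 = {a, d, e}  B3 = {a, e, g}  B4 = {a, c, g}  B5 = {c, g, h}  B6 = {b, c, h}
Tree: B1–B2, B2–B3, B3–B4, B4–B5, B5–B6
Each bag holds 3 vertices, so the decomposition has width 2, which upper-bounds the treewidth. Since f–d–a–e–f is a cycle in G, G is not acyclic. Forests are exactly the graphs of treewidth ≤ 1, so tw(G) ≥ 2. Hence tw(G) = 2 exactly.

2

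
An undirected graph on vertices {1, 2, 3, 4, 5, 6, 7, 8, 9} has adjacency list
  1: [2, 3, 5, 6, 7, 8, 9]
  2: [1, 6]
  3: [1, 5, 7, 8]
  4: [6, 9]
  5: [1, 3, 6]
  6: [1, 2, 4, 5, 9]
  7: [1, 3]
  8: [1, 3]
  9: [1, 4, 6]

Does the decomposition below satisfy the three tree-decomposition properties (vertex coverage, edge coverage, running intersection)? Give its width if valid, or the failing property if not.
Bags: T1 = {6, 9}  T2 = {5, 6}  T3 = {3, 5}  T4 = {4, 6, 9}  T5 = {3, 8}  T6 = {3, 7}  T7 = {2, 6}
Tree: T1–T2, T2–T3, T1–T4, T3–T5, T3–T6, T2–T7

A tree decomposition must satisfy three properties: every vertex lies in some bag; for every edge, both endpoints lie together in some bag; and for every vertex, the bags containing it form a connected subtree. Here vertex 1 appears in no bag, so the decomposition is invalid.

No — vertex 1 appears in no bag.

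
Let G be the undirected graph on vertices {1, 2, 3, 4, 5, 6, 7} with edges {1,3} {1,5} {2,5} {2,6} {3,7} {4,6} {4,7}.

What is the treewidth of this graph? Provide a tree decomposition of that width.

Every bag has size at most 3, so the width is 3 − 1 = 2 and tw(G) ≤ 2. The edges 2–5–1–3–7–4–6–2 form a cycle, so G is not a tree and its treewidth is at least 2. Hence tw(G) = 2 exactly.

Treewidth 2.
One such decomposition:
Bags: B1 = {1, 2, 5}  B2 = {1, 2, 3}  B3 = {2, 3, 7}  B4 = {2, 4, 7}  B5 = {2, 4, 6}
Tree: B1–B2, B2–B3, B3–B4, B4–B5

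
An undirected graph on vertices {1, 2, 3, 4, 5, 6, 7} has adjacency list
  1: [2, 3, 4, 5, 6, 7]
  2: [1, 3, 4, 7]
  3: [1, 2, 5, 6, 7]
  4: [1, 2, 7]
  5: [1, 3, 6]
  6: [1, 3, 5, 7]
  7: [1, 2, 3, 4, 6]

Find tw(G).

3

A width-3 tree decomposition is:
Bags: B1 = {1, 3, 6, 7}  B2 = {1, 2, 3, 7}  B3 = {1, 2, 4, 7}  B4 = {1, 3, 5, 6}
Tree: B1–B2, B2–B3, B1–B4
The largest bag has 4 vertices, giving width 3; this decomposition certifies tw(G) ≤ 3. Conversely, {1, 2, 3, 7} is a clique of size 4, and the vertices of any clique must share a bag in every tree decomposition; so some bag has ≥ 4 vertices and tw(G) ≥ 3. The upper and lower bounds meet at 3, so that is the treewidth.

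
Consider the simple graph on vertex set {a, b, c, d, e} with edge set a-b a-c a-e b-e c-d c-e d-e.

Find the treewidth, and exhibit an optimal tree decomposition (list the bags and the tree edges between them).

Each bag holds 3 vertices, so the decomposition has width 2, which upper-bounds the treewidth. Conversely, {c, d, e} is a clique of size 3, and the vertices of any clique must share a bag in every tree decomposition; so some bag has ≥ 3 vertices and tw(G) ≥ 2. Combining the bounds, tw(G) = 2.

Treewidth 2.
One such decomposition:
Bags: B1 = {a, b, e}  B2 = {a, c, e}  B3 = {c, d, e}
Tree: B1–B2, B2–B3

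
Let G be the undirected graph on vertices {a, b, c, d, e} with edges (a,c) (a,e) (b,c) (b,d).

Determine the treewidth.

1

A width-1 tree decomposition is:
Bags: B1 = {b, d}  B2 = {b, c}  B3 = {a, c}  B4 = {a, e}
Tree: B1–B2, B2–B3, B3–B4
Every bag has size at most 2, so the width is 2 − 1 = 1 and tw(G) ≤ 1. Any graph with an edge has treewidth ≥ 1, and G has the edge d–b. Therefore the treewidth is 1.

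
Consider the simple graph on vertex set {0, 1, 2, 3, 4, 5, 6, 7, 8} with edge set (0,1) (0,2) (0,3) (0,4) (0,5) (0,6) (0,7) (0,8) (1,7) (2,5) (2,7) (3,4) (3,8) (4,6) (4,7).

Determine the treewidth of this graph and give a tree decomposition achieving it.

The largest bag has 3 vertices, giving width 2; this decomposition certifies tw(G) ≤ 2. Conversely, {0, 1, 7} is a clique of size 3, and the vertices of any clique must share a bag in every tree decomposition; so some bag has ≥ 3 vertices and tw(G) ≥ 2. Combining the bounds, tw(G) = 2.

Treewidth 2.
One optimal decomposition is:
Bags: B1 = {0, 3, 4}  B2 = {0, 4, 7}  B3 = {0, 2, 7}  B4 = {0, 4, 6}  B5 = {0, 1, 7}  B6 = {0, 2, 5}  B7 = {0, 3, 8}
Tree: B1–B2, B2–B3, B1–B4, B3–B5, B3–B6, B1–B7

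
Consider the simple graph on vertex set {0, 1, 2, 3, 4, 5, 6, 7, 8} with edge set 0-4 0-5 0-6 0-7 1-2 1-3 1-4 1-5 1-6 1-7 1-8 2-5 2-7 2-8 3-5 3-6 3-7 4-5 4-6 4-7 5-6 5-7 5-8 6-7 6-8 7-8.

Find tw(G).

4

A width-4 tree decomposition is:
Bags: B1 = {1, 5, 6, 7, 8}  B2 = {1, 4, 5, 6, 7}  B3 = {1, 2, 5, 7, 8}  B4 = {0, 4, 5, 6, 7}  B5 = {1, 3, 5, 6, 7}
Tree: B1–B2, B1–B3, B2–B4, B1–B5
Each bag holds 5 vertices, so the decomposition has width 4, which upper-bounds the treewidth. For the lower bound, the 5 vertices {0, 4, 5, 6, 7} are pairwise adjacent, and any tree decomposition puts a clique entirely inside one bag — forcing width ≥ 4. The upper and lower bounds meet at 4, so that is the treewidth.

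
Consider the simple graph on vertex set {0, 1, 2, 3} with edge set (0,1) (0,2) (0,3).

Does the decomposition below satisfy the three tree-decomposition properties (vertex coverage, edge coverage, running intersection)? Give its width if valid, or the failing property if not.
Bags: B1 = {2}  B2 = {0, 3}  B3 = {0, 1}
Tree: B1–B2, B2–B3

A tree decomposition must satisfy three properties: every vertex lies in some bag; for every edge, both endpoints lie together in some bag; and for every vertex, the bags containing it form a connected subtree. Here edge (0,2) lies in no bag, so the decomposition is invalid.

No — edge (0,2) lies in no bag.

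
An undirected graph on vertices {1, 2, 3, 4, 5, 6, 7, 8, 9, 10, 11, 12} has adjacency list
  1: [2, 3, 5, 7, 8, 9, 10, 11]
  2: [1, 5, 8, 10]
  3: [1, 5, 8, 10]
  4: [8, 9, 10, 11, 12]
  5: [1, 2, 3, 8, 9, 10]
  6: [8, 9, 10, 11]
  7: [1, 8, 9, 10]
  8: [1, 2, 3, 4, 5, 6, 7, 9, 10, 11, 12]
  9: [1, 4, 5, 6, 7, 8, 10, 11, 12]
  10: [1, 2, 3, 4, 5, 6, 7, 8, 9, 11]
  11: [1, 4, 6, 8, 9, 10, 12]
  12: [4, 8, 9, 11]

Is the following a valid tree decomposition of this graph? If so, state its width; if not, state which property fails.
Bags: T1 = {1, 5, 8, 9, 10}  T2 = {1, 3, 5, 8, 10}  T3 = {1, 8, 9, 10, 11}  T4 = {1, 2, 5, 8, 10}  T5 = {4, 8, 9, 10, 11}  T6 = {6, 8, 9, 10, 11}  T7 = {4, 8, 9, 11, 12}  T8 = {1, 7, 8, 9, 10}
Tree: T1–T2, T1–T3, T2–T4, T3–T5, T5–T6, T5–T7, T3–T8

Every vertex of G appears in some bag (union = {1, 2, 3, 4, 5, 6, 7, 8, 9, 10, 11, 12}); every edge is covered by a bag; and for each vertex v the set of bags containing v is connected in the bag tree. The decomposition is therefore valid. The largest bag has 5 vertices, so the width is 4.

Yes; width 4.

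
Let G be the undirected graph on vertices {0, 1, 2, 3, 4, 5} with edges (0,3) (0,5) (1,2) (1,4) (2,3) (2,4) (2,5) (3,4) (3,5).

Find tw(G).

A width-2 tree decomposition is:
Bags: B1 = {2, 3, 5}  B2 = {2, 3, 4}  B3 = {0, 3, 5}  B4 = {1, 2, 4}
Tree: B1–B2, B1–B3, B2–B4
The largest bag has 3 vertices, giving width 2; this decomposition certifies tw(G) ≤ 2. For the lower bound, the 3 vertices {0, 3, 5} are pairwise adjacent, and any tree decomposition puts a clique entirely inside one bag — forcing width ≥ 2. The upper and lower bounds meet at 2, so that is the treewidth.

2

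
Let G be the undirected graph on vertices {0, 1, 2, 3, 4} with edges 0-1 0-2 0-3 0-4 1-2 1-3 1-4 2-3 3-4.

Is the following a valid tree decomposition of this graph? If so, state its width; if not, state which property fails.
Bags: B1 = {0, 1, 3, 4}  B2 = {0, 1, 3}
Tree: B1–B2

No — vertex 2 appears in no bag.

A tree decomposition must satisfy three properties: every vertex lies in some bag; for every edge, both endpoints lie together in some bag; and for every vertex, the bags containing it form a connected subtree. Here vertex 2 appears in no bag, so the decomposition is invalid.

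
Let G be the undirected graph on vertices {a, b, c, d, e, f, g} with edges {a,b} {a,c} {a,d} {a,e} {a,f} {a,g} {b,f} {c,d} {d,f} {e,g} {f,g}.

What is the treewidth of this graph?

A width-2 tree decomposition is:
Bags: B1 = {a, d, f}  B2 = {a, f, g}  B3 = {a, e, g}  B4 = {a, c, d}  B5 = {a, b, f}
Tree: B1–B2, B2–B3, B1–B4, B1–B5
Every bag has size at most 3, so the width is 3 − 1 = 2 and tw(G) ≤ 2. For the lower bound, the 3 vertices {a, e, g} are pairwise adjacent, and any tree decomposition puts a clique entirely inside one bag — forcing width ≥ 2. Hence tw(G) = 2 exactly.

2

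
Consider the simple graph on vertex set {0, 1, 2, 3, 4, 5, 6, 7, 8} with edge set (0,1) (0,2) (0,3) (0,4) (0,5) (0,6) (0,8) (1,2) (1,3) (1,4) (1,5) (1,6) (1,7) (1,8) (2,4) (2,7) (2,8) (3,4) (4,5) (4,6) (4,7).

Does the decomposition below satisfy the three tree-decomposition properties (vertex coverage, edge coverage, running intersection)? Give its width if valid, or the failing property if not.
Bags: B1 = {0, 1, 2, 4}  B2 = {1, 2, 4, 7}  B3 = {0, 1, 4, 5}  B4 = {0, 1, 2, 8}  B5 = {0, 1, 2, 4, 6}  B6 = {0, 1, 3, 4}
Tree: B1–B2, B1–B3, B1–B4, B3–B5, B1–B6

A tree decomposition must satisfy three properties: every vertex lies in some bag; for every edge, both endpoints lie together in some bag; and for every vertex, the bags containing it form a connected subtree. Here bags containing vertex 2 are not connected in the tree, so the decomposition is invalid.

No — bags containing vertex 2 are not connected in the tree.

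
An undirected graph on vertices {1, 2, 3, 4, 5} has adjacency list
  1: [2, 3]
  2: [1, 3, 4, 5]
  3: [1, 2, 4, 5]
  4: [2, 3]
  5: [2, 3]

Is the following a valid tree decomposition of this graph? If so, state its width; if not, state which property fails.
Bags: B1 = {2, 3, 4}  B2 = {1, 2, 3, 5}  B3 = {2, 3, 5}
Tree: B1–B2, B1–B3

No — bags containing vertex 5 are not connected in the tree.

A tree decomposition must satisfy three properties: every vertex lies in some bag; for every edge, both endpoints lie together in some bag; and for every vertex, the bags containing it form a connected subtree. Here bags containing vertex 5 are not connected in the tree, so the decomposition is invalid.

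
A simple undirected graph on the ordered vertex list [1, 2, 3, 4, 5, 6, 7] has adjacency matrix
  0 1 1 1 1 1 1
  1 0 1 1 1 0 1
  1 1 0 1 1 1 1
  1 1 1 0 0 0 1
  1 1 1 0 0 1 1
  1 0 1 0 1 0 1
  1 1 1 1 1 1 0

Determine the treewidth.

4

A width-4 tree decomposition is:
Bags: B1 = {1, 2, 3, 5, 7}  B2 = {1, 2, 3, 4, 7}  B3 = {1, 3, 5, 6, 7}
Tree: B1–B2, B1–B3
Every bag has size at most 5, so the width is 5 − 1 = 4 and tw(G) ≤ 4. For the lower bound, the 5 vertices {1, 2, 3, 4, 7} are pairwise adjacent, and any tree decomposition puts a clique entirely inside one bag — forcing width ≥ 4. Therefore the treewidth is 4.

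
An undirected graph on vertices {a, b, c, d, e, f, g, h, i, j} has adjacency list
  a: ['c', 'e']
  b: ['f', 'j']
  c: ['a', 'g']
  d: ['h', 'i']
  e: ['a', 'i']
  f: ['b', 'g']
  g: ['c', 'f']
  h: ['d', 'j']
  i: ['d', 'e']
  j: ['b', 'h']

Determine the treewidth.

A width-2 tree decomposition is:
Bags: B1 = {a, c, g}  B2 = {a, f, g}  B3 = {a, b, f}  B4 = {a, b, j}  B5 = {a, h, j}  B6 = {a, d, h}  B7 = {a, d, i}  B8 = {a, e, i}
Tree: B1–B2, B2–B3, B3–B4, B4–B5, B5–B6, B6–B7, B7–B8
Each bag holds 3 vertices, so the decomposition has width 2, which upper-bounds the treewidth. Since a–c–g–f–b–j–h–d–i–e–a is a cycle in G, G is not acyclic. Forests are exactly the graphs of treewidth ≤ 1, so tw(G) ≥ 2. Hence tw(G) = 2 exactly.

2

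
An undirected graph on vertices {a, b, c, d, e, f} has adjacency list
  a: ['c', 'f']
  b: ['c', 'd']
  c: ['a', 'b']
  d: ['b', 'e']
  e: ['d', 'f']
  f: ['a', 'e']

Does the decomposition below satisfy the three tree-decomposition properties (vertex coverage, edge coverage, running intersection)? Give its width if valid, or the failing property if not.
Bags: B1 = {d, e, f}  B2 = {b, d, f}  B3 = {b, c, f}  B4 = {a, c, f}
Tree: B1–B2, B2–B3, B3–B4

Checking the three conditions: (i) the bags cover all of {a, b, c, d, e, f}; (ii) for each edge, some bag contains both endpoints; (iii) the bags containing any fixed vertex form a subtree. All hold, so the decomposition is valid with width 3 − 1 = 2.

Yes; width 2.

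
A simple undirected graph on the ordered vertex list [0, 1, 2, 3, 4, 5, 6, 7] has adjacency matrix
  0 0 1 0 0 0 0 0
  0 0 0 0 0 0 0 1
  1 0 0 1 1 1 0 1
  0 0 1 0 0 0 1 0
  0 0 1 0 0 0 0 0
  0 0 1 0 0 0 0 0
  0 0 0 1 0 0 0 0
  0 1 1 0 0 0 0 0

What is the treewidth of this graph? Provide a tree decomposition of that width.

The largest bag has 2 vertices, giving width 1; this decomposition certifies tw(G) ≤ 1. G has an edge, so its treewidth is at least 1. Therefore the treewidth is 1.

Treewidth 1.
One optimal decomposition is:
Bags: B1 = {2, 5}  B2 = {2, 3}  B3 = {2, 7}  B4 = {3, 6}  B5 = {2, 4}  B6 = {1, 7}  B7 = {0, 2}
Tree: B1–B2, B2–B3, B2–B4, B1–B5, B3–B6, B3–B7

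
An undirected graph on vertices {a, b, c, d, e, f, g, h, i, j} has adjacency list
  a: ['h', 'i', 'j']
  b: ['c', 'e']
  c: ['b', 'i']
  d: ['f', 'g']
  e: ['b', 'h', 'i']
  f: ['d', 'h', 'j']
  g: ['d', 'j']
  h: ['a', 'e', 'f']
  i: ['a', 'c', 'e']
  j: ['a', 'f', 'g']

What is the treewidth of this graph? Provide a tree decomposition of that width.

Each bag holds 3 vertices, so the decomposition has width 2, which upper-bounds the treewidth. The edges c–b–e–i–c form a cycle, so G is not a tree and its treewidth is at least 2. Combining the bounds, tw(G) = 2.

Treewidth 2.
One optimal decomposition is:
Bags: B1 = {b, c, i}  B2 = {b, e, i}  B3 = {a, e, i}  B4 = {a, e, h}  B5 = {a, h, j}  B6 = {f, h, j}  B7 = {f, g, j}  B8 = {d, f, g}
Tree: B1–B2, B2–B3, B3–B4, B4–B5, B5–B6, B6–B7, B7–B8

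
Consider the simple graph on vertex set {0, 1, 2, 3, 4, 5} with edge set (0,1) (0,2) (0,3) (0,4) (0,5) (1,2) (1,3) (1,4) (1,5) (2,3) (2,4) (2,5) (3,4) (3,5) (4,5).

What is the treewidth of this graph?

5

A width-5 tree decomposition is:
Bags: B1 = {0, 1, 2, 3, 4, 5}
Tree: (single bag)
A single bag containing all 6 vertices is trivially a valid decomposition of width 5. For the lower bound, the 6 vertices {0, 1, 2, 3, 4, 5} are pairwise adjacent, and any tree decomposition puts a clique entirely inside one bag — forcing width ≥ 5. Therefore the treewidth is 5.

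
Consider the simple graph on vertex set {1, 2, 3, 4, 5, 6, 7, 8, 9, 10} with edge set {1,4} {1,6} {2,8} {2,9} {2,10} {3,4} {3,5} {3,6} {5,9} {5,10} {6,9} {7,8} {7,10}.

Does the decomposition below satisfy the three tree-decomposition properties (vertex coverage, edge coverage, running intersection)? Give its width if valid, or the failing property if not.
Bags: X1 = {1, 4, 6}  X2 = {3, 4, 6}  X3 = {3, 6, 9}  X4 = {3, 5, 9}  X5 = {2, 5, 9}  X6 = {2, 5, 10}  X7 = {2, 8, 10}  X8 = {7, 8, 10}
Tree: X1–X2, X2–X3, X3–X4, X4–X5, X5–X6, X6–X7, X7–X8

Vertex coverage: the bags together contain {1, 2, 3, 4, 5, 6, 7, 8, 9, 10}, the full vertex set. Edge coverage: each edge of G has both endpoints in at least one bag. Running intersection: for every vertex, the bags containing it form a connected subtree. All three properties hold, so this is a valid tree decomposition of width max|bag| − 1 = 2, and hence tw(G) ≤ 2.

Yes; width 2.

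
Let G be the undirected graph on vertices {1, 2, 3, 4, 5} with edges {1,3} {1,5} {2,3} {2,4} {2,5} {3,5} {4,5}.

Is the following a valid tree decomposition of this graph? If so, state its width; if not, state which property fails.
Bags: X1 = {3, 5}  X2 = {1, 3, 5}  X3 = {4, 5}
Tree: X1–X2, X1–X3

No — vertex 2 appears in no bag.

A tree decomposition must satisfy three properties: every vertex lies in some bag; for every edge, both endpoints lie together in some bag; and for every vertex, the bags containing it form a connected subtree. Here vertex 2 appears in no bag, so the decomposition is invalid.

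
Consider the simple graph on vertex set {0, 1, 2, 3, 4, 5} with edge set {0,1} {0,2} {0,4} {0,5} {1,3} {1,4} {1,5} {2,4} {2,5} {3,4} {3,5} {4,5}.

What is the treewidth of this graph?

3

A width-3 tree decomposition is:
Bags: B1 = {1, 3, 4, 5}  B2 = {0, 1, 4, 5}  B3 = {0, 2, 4, 5}
Tree: B1–B2, B2–B3
The largest bag has 4 vertices, giving width 3; this decomposition certifies tw(G) ≤ 3. Conversely, {0, 1, 4, 5} is a clique of size 4, and the vertices of any clique must share a bag in every tree decomposition; so some bag has ≥ 4 vertices and tw(G) ≥ 3. Therefore the treewidth is 3.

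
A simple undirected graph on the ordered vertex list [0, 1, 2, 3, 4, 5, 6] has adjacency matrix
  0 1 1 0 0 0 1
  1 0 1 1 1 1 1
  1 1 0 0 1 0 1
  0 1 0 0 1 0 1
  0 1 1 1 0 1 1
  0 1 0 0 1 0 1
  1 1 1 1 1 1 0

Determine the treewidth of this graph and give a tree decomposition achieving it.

Each bag holds 4 vertices, so the decomposition has width 3, which upper-bounds the treewidth. Conversely, {0, 1, 2, 6} is a clique of size 4, and the vertices of any clique must share a bag in every tree decomposition; so some bag has ≥ 4 vertices and tw(G) ≥ 3. Combining the bounds, tw(G) = 3.

Treewidth 3.
One such decomposition:
Bags: B1 = {1, 2, 4, 6}  B2 = {1, 4, 5, 6}  B3 = {1, 3, 4, 6}  B4 = {0, 1, 2, 6}
Tree: B1–B2, B2–B3, B1–B4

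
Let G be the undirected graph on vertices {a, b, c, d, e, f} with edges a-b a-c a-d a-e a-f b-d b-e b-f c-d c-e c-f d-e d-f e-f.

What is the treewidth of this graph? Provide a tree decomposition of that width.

Every bag has size at most 5, so the width is 5 − 1 = 4 and tw(G) ≤ 4. For the lower bound, the 5 vertices {a, c, d, e, f} are pairwise adjacent, and any tree decomposition puts a clique entirely inside one bag — forcing width ≥ 4. Therefore the treewidth is 4.

Treewidth 4.
One such decomposition:
Bags: B1 = {a, c, d, e, f}  B2 = {a, b, d, e, f}
Tree: B1–B2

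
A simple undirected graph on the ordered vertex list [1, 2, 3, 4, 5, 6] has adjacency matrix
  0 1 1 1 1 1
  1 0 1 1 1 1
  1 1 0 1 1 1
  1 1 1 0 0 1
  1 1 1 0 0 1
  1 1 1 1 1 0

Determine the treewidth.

4

A width-4 tree decomposition is:
Bags: B1 = {1, 2, 3, 4, 6}  B2 = {1, 2, 3, 5, 6}
Tree: B1–B2
Each bag holds 5 vertices, so the decomposition has width 4, which upper-bounds the treewidth. Conversely, {1, 2, 3, 4, 6} is a clique of size 5, and the vertices of any clique must share a bag in every tree decomposition; so some bag has ≥ 5 vertices and tw(G) ≥ 4. Combining the bounds, tw(G) = 4.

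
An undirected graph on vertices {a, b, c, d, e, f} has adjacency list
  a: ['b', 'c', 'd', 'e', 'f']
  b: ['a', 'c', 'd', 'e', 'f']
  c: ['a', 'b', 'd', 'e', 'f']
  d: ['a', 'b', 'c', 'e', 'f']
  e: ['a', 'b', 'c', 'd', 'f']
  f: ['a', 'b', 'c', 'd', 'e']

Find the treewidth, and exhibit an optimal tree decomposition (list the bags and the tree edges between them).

A single bag containing all 6 vertices is trivially a valid decomposition of width 5. For the lower bound, the 6 vertices {a, b, c, d, e, f} are pairwise adjacent, and any tree decomposition puts a clique entirely inside one bag — forcing width ≥ 5. Combining the bounds, tw(G) = 5.

Treewidth 5.
One optimal decomposition is:
Bags: B1 = {a, b, c, d, e, f}
Tree: (single bag)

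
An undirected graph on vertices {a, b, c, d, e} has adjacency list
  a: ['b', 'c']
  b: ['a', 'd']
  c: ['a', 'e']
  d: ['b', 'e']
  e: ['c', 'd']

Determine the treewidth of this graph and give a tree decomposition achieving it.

Treewidth 2.
Bags: B1 = {c, d, e}  B2 = {b, c, d}  B3 = {a, b, c}
Tree: B1–B2, B2–B3

Every bag has size at most 3, so the width is 3 − 1 = 2 and tw(G) ≤ 2. For the lower bound, G contains the cycle c–e–d–b–a–c, so G is not a forest; only forests have treewidth ≤ 1, hence tw(G) ≥ 2. Therefore the treewidth is 2.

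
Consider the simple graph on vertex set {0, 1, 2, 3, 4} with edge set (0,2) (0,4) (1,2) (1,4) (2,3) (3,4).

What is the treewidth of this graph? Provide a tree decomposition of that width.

Treewidth 2.
Bags: B1 = {0, 2, 4}  B2 = {2, 3, 4}  B3 = {1, 2, 4}
Tree: B1–B2, B2–B3

The largest bag has 3 vertices, giving width 2; this decomposition certifies tw(G) ≤ 2. For the lower bound, G contains the cycle 0–4–3–2–0, so G is not a forest; only forests have treewidth ≤ 1, hence tw(G) ≥ 2. Therefore the treewidth is 2.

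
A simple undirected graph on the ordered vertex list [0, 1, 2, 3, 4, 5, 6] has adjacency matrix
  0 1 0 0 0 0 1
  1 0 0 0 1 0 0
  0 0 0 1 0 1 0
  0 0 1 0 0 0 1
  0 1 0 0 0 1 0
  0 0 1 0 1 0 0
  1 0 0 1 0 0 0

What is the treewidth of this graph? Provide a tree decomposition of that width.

Treewidth 2.
Bags: B1 = {2, 3, 6}  B2 = {2, 5, 6}  B3 = {4, 5, 6}  B4 = {1, 4, 6}  B5 = {0, 1, 6}
Tree: B1–B2, B2–B3, B3–B4, B4–B5

The largest bag has 3 vertices, giving width 2; this decomposition certifies tw(G) ≤ 2. Since 6–3–2–5–4–1–0–6 is a cycle in G, G is not acyclic. Forests are exactly the graphs of treewidth ≤ 1, so tw(G) ≥ 2. Therefore the treewidth is 2.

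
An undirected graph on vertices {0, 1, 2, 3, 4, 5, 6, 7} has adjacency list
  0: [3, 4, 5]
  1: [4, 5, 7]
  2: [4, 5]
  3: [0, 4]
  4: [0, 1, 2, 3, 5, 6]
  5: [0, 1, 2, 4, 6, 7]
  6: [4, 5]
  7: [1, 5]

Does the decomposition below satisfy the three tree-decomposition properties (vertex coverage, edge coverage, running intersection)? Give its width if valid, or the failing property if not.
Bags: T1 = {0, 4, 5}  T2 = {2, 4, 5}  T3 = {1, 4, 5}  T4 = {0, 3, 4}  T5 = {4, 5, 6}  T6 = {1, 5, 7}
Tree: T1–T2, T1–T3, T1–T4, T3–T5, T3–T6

Vertex coverage: the bags together contain {0, 1, 2, 3, 4, 5, 6, 7}, the full vertex set. Edge coverage: each edge of G has both endpoints in at least one bag. Running intersection: for every vertex, the bags containing it form a connected subtree. All three properties hold, so this is a valid tree decomposition of width max|bag| − 1 = 2, and hence tw(G) ≤ 2.

Yes; width 2.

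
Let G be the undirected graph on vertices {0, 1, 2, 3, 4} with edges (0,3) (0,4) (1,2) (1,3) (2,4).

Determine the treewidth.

A width-2 tree decomposition is:
Bags: B1 = {0, 1, 3}  B2 = {0, 1, 2}  B3 = {0, 2, 4}
Tree: B1–B2, B2–B3
Each bag holds 3 vertices, so the decomposition has width 2, which upper-bounds the treewidth. The edges 0–3–1–2–4–0 form a cycle, so G is not a tree and its treewidth is at least 2. Hence tw(G) = 2 exactly.

2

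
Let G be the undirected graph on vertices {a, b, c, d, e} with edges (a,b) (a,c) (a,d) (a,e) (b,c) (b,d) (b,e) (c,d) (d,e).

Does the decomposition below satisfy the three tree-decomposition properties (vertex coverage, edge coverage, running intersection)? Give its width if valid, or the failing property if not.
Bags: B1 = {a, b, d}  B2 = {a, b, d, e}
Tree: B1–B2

A tree decomposition must satisfy three properties: every vertex lies in some bag; for every edge, both endpoints lie together in some bag; and for every vertex, the bags containing it form a connected subtree. Here vertex c appears in no bag, so the decomposition is invalid.

No — vertex c appears in no bag.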